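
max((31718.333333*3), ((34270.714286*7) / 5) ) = 95154.999999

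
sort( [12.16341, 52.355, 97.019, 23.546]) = [12.16341, 23.546, 52.355, 97.019]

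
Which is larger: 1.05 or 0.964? 1.05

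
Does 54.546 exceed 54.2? Yes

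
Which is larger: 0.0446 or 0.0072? 0.0446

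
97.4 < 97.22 False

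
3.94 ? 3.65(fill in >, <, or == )>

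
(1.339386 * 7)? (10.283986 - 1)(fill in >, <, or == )>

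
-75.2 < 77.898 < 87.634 True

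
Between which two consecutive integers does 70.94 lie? 70 and 71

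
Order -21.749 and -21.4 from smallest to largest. -21.749, -21.4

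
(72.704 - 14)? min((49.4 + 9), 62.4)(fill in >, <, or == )>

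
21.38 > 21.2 True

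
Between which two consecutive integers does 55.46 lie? 55 and 56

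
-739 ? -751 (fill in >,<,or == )>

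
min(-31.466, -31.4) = -31.466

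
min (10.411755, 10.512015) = 10.411755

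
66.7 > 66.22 True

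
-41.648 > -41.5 False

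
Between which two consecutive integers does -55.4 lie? -56 and -55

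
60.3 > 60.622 False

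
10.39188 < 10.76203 True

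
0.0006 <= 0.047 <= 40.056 True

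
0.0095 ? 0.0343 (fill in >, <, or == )<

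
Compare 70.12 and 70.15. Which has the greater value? 70.15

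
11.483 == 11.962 False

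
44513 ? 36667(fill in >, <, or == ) >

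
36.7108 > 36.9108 False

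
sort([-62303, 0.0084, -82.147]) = [-62303, -82.147, 0.0084]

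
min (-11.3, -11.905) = -11.905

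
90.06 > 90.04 True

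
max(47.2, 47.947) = 47.947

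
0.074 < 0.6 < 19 True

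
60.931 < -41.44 False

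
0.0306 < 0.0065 False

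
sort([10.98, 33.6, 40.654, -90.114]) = [-90.114, 10.98, 33.6, 40.654]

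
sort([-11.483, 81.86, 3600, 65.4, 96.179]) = [-11.483, 65.4, 81.86, 96.179, 3600]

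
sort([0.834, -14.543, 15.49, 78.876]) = [-14.543, 0.834, 15.49, 78.876]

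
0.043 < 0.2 True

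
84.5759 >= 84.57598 False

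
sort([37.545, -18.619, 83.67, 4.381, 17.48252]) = [-18.619, 4.381, 17.48252, 37.545, 83.67]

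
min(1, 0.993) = 0.993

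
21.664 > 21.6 True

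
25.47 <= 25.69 True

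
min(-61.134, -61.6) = -61.6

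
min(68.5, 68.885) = 68.5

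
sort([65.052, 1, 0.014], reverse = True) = [65.052, 1, 0.014]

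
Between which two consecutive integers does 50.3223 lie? 50 and 51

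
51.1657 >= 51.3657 False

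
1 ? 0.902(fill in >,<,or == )>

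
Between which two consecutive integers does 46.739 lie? 46 and 47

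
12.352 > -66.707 True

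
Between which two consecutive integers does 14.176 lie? 14 and 15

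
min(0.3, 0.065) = 0.065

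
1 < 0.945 False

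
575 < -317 False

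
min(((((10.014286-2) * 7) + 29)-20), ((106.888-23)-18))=65.100002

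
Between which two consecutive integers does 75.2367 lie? 75 and 76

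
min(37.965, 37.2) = 37.2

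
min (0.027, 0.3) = 0.027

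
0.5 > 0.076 True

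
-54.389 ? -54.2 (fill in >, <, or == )<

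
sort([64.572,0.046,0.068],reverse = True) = [64.572,0.068,0.046]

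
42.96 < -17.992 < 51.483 False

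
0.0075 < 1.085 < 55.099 True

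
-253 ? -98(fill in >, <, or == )<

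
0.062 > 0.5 False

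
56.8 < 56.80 False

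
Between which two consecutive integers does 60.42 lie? 60 and 61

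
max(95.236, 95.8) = 95.8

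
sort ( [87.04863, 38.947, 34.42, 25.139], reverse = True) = [87.04863, 38.947, 34.42, 25.139]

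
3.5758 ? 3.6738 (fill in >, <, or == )<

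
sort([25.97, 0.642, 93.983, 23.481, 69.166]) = [0.642, 23.481, 25.97, 69.166, 93.983]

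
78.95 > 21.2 True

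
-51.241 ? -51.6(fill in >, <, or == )>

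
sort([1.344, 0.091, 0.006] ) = [0.006, 0.091, 1.344]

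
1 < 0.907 False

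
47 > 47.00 False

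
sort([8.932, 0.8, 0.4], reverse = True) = [8.932, 0.8, 0.4]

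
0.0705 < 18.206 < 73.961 True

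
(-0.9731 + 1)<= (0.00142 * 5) False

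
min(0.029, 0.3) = 0.029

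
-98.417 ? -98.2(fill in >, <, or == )<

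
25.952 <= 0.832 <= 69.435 False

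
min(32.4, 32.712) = 32.4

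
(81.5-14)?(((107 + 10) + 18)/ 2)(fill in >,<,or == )==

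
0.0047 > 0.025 False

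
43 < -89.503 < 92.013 False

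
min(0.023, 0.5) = 0.023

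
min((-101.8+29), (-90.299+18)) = -72.8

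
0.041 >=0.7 False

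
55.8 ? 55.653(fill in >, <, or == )>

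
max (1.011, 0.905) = 1.011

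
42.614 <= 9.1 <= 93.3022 False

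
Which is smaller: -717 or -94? -717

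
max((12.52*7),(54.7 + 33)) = 87.7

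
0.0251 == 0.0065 False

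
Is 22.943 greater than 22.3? Yes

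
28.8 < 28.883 True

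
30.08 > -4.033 True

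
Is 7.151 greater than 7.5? No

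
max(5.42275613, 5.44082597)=5.44082597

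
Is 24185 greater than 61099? No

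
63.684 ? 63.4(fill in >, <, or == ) >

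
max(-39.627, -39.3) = -39.3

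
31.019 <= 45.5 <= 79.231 True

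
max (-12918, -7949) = -7949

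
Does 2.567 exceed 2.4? Yes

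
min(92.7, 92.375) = 92.375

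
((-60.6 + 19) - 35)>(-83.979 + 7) True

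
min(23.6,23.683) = 23.6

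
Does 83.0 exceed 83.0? No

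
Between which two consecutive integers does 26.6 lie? 26 and 27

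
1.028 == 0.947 False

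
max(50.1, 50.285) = 50.285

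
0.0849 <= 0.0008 False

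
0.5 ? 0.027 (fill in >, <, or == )>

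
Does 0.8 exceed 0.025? Yes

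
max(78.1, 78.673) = 78.673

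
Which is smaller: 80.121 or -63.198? -63.198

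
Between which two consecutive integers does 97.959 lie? 97 and 98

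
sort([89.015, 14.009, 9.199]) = [9.199, 14.009, 89.015]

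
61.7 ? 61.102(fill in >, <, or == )>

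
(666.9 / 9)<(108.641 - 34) True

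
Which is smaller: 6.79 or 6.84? 6.79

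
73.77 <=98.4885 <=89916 True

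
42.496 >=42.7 False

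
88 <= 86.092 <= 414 False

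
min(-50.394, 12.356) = -50.394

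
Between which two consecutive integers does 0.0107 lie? 0 and 1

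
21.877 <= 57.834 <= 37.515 False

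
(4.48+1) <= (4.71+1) True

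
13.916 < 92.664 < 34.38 False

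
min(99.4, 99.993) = 99.4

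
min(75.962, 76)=75.962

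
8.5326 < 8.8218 True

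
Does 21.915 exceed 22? No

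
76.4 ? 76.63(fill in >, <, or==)<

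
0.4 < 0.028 False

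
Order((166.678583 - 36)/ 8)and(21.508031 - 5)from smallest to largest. ((166.678583 - 36)/ 8),(21.508031 - 5)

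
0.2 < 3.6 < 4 True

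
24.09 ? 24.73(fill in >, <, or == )<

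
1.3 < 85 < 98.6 True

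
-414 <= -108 True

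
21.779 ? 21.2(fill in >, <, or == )>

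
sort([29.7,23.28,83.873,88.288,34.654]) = [23.28,29.7,34.654,83.873,88.288]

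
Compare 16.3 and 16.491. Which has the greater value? 16.491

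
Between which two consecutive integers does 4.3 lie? 4 and 5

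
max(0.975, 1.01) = 1.01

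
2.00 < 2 False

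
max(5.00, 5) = 5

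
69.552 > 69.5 True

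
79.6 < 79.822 True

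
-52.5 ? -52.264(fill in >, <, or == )<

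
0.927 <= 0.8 False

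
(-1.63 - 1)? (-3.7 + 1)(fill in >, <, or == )>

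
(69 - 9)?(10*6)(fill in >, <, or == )==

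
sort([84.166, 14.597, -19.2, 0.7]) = [-19.2, 0.7, 14.597, 84.166]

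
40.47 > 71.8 False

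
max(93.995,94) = 94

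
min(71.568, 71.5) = 71.5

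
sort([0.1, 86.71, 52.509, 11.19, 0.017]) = [0.017, 0.1, 11.19, 52.509, 86.71]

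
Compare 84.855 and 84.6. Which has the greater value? 84.855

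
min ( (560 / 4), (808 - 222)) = 140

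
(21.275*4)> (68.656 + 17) False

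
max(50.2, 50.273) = 50.273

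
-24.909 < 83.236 True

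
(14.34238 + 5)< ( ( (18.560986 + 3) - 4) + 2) True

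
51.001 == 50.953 False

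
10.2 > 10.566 False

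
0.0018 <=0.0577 True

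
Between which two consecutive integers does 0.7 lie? 0 and 1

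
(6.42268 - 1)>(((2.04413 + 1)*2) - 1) True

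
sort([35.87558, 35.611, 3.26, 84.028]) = [3.26, 35.611, 35.87558, 84.028]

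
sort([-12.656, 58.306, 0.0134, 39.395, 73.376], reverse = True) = [73.376, 58.306, 39.395, 0.0134, -12.656]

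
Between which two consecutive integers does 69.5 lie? 69 and 70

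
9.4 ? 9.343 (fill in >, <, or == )>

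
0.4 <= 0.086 False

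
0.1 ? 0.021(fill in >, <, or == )>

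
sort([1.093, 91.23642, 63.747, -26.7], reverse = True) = [91.23642, 63.747, 1.093, -26.7]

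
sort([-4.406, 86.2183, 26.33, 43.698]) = [-4.406, 26.33, 43.698, 86.2183]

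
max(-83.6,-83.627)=-83.6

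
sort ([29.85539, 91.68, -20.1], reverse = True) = [91.68, 29.85539, -20.1]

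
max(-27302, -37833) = -27302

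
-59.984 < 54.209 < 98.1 True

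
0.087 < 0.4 True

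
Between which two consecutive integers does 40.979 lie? 40 and 41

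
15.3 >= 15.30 True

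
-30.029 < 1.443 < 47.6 True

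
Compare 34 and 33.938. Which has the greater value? 34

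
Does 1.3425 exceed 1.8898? No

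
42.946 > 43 False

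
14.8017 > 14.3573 True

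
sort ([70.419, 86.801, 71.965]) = [70.419, 71.965, 86.801]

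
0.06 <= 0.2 True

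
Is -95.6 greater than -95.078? No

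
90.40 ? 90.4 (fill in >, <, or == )==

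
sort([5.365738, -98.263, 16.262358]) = [-98.263, 5.365738, 16.262358]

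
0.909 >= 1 False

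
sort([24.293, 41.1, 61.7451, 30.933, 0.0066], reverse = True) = [61.7451, 41.1, 30.933, 24.293, 0.0066]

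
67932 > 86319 False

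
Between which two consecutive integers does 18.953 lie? 18 and 19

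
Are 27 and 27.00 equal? Yes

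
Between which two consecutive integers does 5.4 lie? 5 and 6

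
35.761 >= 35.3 True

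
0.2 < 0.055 False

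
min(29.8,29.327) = 29.327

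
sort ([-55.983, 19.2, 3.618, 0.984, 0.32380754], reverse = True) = [19.2, 3.618, 0.984, 0.32380754, -55.983]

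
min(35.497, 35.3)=35.3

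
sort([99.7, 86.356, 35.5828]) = [35.5828, 86.356, 99.7]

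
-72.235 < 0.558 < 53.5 True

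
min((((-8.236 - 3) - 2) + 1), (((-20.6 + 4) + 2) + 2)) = -12.6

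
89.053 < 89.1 True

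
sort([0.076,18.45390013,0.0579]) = [0.0579,0.076,18.45390013]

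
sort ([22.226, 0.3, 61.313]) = [0.3, 22.226, 61.313]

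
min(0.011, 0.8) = 0.011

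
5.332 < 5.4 True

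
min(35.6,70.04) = 35.6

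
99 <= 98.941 False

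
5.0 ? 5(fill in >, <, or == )==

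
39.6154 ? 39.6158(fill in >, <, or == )<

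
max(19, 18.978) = 19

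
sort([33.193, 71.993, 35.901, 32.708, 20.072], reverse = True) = [71.993, 35.901, 33.193, 32.708, 20.072]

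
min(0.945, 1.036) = 0.945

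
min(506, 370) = 370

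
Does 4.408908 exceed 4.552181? No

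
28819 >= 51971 False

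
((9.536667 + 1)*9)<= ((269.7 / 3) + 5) True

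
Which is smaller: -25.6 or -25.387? -25.6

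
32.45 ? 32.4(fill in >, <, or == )>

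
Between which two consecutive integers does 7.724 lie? 7 and 8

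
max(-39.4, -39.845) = -39.4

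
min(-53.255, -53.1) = -53.255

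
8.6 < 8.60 False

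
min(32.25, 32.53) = 32.25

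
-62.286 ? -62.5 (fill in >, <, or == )>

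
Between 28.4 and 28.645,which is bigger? 28.645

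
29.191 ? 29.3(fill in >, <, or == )<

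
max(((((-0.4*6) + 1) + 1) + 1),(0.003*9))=0.6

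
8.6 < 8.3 False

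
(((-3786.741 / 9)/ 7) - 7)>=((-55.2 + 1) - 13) True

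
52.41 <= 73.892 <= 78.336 True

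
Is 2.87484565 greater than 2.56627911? Yes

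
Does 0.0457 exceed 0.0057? Yes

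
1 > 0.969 True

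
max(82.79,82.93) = 82.93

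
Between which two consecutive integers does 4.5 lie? 4 and 5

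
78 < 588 True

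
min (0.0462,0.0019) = 0.0019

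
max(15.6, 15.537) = 15.6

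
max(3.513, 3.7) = 3.7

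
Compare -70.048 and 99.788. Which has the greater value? 99.788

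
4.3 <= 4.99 True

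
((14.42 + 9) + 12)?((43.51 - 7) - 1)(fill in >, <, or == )<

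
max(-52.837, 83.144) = 83.144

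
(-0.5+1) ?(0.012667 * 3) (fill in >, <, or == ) >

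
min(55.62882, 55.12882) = 55.12882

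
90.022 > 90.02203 False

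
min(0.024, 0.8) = 0.024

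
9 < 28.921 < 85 True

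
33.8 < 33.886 True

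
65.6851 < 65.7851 True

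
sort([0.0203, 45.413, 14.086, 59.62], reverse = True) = [59.62, 45.413, 14.086, 0.0203]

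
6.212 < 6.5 True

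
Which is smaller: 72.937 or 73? 72.937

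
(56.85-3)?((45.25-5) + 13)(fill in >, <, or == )>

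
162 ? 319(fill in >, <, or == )<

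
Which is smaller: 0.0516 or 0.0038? 0.0038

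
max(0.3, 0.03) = 0.3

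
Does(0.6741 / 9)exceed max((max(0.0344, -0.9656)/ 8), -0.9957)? Yes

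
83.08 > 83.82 False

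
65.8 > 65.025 True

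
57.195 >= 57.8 False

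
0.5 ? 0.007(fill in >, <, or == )>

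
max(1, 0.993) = 1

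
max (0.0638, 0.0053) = 0.0638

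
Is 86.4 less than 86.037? No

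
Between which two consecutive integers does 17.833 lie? 17 and 18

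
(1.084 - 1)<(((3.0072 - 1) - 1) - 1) False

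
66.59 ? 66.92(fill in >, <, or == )<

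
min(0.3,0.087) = 0.087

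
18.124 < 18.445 True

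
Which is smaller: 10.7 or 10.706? 10.7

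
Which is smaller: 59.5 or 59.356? 59.356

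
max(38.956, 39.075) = 39.075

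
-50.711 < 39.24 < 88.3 True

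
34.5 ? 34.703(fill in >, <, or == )<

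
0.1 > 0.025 True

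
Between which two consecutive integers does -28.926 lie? -29 and -28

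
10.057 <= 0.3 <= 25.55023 False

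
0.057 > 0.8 False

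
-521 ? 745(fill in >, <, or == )<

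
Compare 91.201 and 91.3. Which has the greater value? 91.3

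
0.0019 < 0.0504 True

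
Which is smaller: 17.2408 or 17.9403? 17.2408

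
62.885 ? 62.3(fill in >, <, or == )>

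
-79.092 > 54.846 False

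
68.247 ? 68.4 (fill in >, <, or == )<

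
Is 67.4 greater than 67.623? No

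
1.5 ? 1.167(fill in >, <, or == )>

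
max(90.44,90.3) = 90.44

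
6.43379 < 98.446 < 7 False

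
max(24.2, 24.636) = 24.636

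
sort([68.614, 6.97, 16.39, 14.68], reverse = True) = [68.614, 16.39, 14.68, 6.97]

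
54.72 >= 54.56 True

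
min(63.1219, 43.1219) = 43.1219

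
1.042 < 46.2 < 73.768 True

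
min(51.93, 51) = 51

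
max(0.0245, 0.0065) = 0.0245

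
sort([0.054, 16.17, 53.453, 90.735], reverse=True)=[90.735, 53.453, 16.17, 0.054]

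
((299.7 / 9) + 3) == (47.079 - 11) False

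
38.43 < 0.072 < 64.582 False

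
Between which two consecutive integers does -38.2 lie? -39 and -38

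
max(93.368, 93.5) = 93.5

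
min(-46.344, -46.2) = -46.344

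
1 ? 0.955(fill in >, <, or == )>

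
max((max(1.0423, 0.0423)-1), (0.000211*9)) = 0.0423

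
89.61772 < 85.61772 False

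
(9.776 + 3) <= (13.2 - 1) False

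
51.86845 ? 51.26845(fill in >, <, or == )>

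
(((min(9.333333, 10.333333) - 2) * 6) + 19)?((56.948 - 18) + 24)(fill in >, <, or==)>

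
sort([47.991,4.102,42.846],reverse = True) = [47.991,42.846,4.102]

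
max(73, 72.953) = 73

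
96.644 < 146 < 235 True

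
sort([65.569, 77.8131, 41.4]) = [41.4, 65.569, 77.8131]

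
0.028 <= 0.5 True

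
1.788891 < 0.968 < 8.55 False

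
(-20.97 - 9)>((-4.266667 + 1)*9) False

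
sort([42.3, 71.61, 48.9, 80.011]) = [42.3, 48.9, 71.61, 80.011]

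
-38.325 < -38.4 False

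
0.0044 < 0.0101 True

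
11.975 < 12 True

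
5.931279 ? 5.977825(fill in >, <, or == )<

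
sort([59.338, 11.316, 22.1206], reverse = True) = [59.338, 22.1206, 11.316]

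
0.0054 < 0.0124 True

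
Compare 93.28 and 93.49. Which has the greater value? 93.49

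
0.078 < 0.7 True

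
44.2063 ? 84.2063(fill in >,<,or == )<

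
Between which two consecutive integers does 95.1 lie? 95 and 96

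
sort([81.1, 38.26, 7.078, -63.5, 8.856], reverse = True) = [81.1, 38.26, 8.856, 7.078, -63.5]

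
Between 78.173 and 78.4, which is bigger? 78.4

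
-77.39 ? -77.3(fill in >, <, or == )<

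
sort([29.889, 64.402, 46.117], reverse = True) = [64.402, 46.117, 29.889]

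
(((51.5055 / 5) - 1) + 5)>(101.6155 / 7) False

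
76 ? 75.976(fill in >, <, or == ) >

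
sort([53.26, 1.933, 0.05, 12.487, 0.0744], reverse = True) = [53.26, 12.487, 1.933, 0.0744, 0.05]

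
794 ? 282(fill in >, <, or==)>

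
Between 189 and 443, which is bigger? 443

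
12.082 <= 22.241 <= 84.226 True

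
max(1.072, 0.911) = 1.072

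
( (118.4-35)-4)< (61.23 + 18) False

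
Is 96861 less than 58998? No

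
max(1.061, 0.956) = 1.061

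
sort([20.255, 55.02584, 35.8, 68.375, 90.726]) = [20.255, 35.8, 55.02584, 68.375, 90.726]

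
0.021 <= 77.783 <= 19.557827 False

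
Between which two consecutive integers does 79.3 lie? 79 and 80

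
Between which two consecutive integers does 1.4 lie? 1 and 2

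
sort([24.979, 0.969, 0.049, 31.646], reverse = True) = [31.646, 24.979, 0.969, 0.049]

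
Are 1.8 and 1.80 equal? Yes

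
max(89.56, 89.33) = 89.56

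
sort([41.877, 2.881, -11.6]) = [-11.6, 2.881, 41.877]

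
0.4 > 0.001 True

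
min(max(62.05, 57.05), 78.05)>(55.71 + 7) False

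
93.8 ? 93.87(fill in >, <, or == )<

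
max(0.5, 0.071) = 0.5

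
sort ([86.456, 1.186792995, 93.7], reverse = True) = [93.7, 86.456, 1.186792995]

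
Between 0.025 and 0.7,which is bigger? 0.7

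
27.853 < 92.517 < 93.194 True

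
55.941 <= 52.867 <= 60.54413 False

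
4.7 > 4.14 True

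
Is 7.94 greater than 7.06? Yes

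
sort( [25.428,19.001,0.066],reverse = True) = [25.428,19.001,0.066]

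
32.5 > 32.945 False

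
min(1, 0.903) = 0.903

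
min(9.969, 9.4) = 9.4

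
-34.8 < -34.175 True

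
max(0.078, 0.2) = 0.2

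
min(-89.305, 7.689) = -89.305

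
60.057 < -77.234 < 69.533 False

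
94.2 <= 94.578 True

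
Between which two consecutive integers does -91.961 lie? -92 and -91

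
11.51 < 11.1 False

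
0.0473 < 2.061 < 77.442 True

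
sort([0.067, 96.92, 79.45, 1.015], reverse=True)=[96.92, 79.45, 1.015, 0.067]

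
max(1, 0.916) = 1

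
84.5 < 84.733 True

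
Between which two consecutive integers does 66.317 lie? 66 and 67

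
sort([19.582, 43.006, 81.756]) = [19.582, 43.006, 81.756]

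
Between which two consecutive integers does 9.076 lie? 9 and 10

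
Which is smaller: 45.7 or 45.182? 45.182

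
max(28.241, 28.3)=28.3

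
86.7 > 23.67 True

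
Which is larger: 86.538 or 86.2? 86.538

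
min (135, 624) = 135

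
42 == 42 True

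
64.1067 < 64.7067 True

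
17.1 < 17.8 True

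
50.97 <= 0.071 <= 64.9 False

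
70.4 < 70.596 True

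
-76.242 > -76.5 True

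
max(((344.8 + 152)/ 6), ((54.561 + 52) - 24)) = 82.8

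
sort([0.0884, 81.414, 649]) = [0.0884, 81.414, 649]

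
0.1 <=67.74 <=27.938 False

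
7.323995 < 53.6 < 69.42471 True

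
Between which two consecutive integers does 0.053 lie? 0 and 1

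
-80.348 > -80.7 True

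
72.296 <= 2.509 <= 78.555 False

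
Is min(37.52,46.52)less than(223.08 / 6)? No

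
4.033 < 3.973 False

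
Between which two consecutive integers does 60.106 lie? 60 and 61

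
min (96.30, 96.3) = 96.30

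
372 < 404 True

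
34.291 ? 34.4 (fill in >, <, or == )<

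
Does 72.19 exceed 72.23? No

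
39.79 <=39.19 False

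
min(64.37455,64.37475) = 64.37455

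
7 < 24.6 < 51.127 True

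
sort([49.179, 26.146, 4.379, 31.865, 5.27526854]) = [4.379, 5.27526854, 26.146, 31.865, 49.179]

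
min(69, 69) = 69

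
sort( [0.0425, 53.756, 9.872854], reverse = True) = [53.756, 9.872854, 0.0425]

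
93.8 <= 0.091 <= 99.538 False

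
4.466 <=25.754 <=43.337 True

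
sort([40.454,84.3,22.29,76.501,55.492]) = [22.29,40.454,55.492,76.501,84.3]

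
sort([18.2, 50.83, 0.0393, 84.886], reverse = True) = [84.886, 50.83, 18.2, 0.0393]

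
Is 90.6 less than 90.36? No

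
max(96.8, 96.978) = 96.978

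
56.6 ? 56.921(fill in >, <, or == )<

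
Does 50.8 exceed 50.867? No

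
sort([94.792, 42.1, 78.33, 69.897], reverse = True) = [94.792, 78.33, 69.897, 42.1]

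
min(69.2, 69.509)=69.2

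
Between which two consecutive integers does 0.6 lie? 0 and 1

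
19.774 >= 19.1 True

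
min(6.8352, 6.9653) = 6.8352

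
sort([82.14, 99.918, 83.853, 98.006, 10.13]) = [10.13, 82.14, 83.853, 98.006, 99.918]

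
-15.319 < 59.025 True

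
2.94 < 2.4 False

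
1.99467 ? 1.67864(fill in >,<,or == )>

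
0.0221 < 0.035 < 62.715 True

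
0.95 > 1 False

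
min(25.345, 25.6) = 25.345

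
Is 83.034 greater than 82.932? Yes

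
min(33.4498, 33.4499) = 33.4498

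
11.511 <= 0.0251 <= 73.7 False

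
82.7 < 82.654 False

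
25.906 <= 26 True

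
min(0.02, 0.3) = 0.02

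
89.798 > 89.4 True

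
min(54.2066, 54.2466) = 54.2066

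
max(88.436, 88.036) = 88.436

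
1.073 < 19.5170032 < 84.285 True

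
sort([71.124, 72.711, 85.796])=[71.124, 72.711, 85.796]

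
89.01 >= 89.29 False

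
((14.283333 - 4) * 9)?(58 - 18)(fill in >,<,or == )>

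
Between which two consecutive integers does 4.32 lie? 4 and 5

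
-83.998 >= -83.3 False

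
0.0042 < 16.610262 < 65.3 True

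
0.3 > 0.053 True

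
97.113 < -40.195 False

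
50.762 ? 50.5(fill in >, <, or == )>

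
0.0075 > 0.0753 False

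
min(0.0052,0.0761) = 0.0052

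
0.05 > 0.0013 True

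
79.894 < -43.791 False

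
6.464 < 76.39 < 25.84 False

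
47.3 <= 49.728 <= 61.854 True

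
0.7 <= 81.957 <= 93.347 True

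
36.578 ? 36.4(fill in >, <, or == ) >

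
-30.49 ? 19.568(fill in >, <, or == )<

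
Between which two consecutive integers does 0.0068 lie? 0 and 1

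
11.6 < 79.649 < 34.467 False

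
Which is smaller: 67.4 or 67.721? 67.4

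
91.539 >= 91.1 True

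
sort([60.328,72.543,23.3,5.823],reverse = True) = [72.543,60.328,23.3,5.823]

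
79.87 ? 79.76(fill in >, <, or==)>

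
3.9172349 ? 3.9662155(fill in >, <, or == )<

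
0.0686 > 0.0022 True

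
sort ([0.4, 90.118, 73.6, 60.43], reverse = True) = [90.118, 73.6, 60.43, 0.4]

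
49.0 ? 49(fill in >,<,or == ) ==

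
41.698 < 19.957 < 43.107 False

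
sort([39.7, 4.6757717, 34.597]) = [4.6757717, 34.597, 39.7]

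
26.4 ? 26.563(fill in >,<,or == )<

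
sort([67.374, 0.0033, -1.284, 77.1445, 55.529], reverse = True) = [77.1445, 67.374, 55.529, 0.0033, -1.284]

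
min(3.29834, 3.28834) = 3.28834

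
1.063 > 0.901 True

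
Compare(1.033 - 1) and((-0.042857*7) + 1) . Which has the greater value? ((-0.042857*7) + 1)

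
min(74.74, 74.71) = 74.71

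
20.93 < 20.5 False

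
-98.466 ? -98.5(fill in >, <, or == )>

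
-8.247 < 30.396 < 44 True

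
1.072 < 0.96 False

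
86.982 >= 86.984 False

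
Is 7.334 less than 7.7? Yes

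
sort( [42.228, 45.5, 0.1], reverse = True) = [45.5, 42.228, 0.1]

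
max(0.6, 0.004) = 0.6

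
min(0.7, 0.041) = 0.041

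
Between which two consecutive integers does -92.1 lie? -93 and -92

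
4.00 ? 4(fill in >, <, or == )==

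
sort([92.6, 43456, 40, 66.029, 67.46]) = [40, 66.029, 67.46, 92.6, 43456]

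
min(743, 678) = 678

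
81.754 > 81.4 True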